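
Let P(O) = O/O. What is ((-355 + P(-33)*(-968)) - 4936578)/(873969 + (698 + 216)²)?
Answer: -4937901/1709365 ≈ -2.8887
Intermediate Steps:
P(O) = 1
((-355 + P(-33)*(-968)) - 4936578)/(873969 + (698 + 216)²) = ((-355 + 1*(-968)) - 4936578)/(873969 + (698 + 216)²) = ((-355 - 968) - 4936578)/(873969 + 914²) = (-1323 - 4936578)/(873969 + 835396) = -4937901/1709365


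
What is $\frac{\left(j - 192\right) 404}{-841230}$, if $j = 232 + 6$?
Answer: $- \frac{9292}{420615} \approx -0.022091$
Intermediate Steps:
$j = 238$
$\frac{\left(j - 192\right) 404}{-841230} = \frac{\left(238 - 192\right) 404}{-841230} = 46 \cdot 404 \left(- \frac{1}{841230}\right) = 18584 \left(- \frac{1}{841230}\right) = - \frac{9292}{420615}$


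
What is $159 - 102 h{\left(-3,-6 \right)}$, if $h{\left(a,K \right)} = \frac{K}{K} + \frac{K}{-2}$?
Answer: $-249$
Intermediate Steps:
$h{\left(a,K \right)} = 1 - \frac{K}{2}$ ($h{\left(a,K \right)} = 1 + K \left(- \frac{1}{2}\right) = 1 - \frac{K}{2}$)
$159 - 102 h{\left(-3,-6 \right)} = 159 - 102 \left(1 - -3\right) = 159 - 102 \left(1 + 3\right) = 159 - 408 = -249$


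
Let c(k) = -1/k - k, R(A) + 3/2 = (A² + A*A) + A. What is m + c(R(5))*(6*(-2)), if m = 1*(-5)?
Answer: 68183/107 ≈ 637.22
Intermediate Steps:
m = -5
R(A) = -3/2 + A + 2*A² (R(A) = -3/2 + ((A² + A*A) + A) = -3/2 + ((A² + A²) + A) = -3/2 + (2*A² + A) = -3/2 + (A + 2*A²) = -3/2 + A + 2*A²)
c(k) = -k - 1/k
m + c(R(5))*(6*(-2)) = -5 + (-(-3/2 + 5 + 2*5²) - 1/(-3/2 + 5 + 2*5²))*(6*(-2)) = -5 + (-(-3/2 + 5 + 2*25) - 1/(-3/2 + 5 + 2*25))*(-12) = -5 + (-(-3/2 + 5 + 50) - 1/(-3/2 + 5 + 50))*(-12) = -5 + (-1*107/2 - 1/107/2)*(-12) = -5 + (-107/2 - 1*2/107)*(-12) = -5 + (-107/2 - 2/107)*(-12) = -5 - 11453/214*(-12) = -5 + 68718/107 = 68183/107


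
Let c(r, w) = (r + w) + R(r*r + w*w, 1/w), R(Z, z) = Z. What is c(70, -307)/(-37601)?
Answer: -98912/37601 ≈ -2.6306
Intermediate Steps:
c(r, w) = r + w + r**2 + w**2 (c(r, w) = (r + w) + (r*r + w*w) = (r + w) + (r**2 + w**2) = r + w + r**2 + w**2)
c(70, -307)/(-37601) = (70 - 307 + 70**2 + (-307)**2)/(-37601) = (70 - 307 + 4900 + 94249)*(-1/37601) = 98912*(-1/37601) = -98912/37601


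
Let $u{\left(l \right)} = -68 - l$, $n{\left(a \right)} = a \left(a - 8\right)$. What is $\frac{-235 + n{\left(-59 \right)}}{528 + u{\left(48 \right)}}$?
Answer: $\frac{1859}{206} \approx 9.0243$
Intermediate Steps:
$n{\left(a \right)} = a \left(-8 + a\right)$
$\frac{-235 + n{\left(-59 \right)}}{528 + u{\left(48 \right)}} = \frac{-235 - 59 \left(-8 - 59\right)}{528 - 116} = \frac{-235 - -3953}{528 - 116} = \frac{-235 + 3953}{528 - 116} = \frac{3718}{412} = 3718 \cdot \frac{1}{412} = \frac{1859}{206}$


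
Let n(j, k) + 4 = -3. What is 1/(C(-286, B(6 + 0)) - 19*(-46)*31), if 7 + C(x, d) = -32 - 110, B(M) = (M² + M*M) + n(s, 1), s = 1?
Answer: 1/26945 ≈ 3.7113e-5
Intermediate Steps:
n(j, k) = -7 (n(j, k) = -4 - 3 = -7)
B(M) = -7 + 2*M² (B(M) = (M² + M*M) - 7 = (M² + M²) - 7 = 2*M² - 7 = -7 + 2*M²)
C(x, d) = -149 (C(x, d) = -7 + (-32 - 110) = -7 - 142 = -149)
1/(C(-286, B(6 + 0)) - 19*(-46)*31) = 1/(-149 - 19*(-46)*31) = 1/(-149 + 874*31) = 1/(-149 + 27094) = 1/26945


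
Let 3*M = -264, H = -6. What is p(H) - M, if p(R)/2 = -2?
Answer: 84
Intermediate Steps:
M = -88 (M = (1/3)*(-264) = -88)
p(R) = -4 (p(R) = 2*(-2) = -4)
p(H) - M = -4 - 1*(-88) = -4 + 88 = 84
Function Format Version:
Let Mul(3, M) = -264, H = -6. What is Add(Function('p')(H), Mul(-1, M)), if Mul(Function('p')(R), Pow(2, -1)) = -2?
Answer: 84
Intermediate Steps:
M = -88 (M = Mul(Rational(1, 3), -264) = -88)
Function('p')(R) = -4 (Function('p')(R) = Mul(2, -2) = -4)
Add(Function('p')(H), Mul(-1, M)) = Add(-4, Mul(-1, -88)) = Add(-4, 88) = 84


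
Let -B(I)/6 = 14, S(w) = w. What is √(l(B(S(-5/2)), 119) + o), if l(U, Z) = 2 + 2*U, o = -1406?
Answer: 2*I*√393 ≈ 39.648*I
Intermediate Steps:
B(I) = -84 (B(I) = -6*14 = -84)
√(l(B(S(-5/2)), 119) + o) = √((2 + 2*(-84)) - 1406) = √((2 - 168) - 1406) = √(-166 - 1406) = √(-1572) = 2*I*√393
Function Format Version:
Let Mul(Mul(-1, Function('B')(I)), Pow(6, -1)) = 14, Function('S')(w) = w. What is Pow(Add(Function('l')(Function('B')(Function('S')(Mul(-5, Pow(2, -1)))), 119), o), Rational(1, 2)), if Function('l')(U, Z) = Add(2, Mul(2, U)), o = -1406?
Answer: Mul(2, I, Pow(393, Rational(1, 2))) ≈ Mul(39.648, I)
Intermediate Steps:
Function('B')(I) = -84 (Function('B')(I) = Mul(-6, 14) = -84)
Pow(Add(Function('l')(Function('B')(Function('S')(Mul(-5, Pow(2, -1)))), 119), o), Rational(1, 2)) = Pow(Add(Add(2, Mul(2, -84)), -1406), Rational(1, 2)) = Pow(Add(Add(2, -168), -1406), Rational(1, 2)) = Pow(Add(-166, -1406), Rational(1, 2)) = Pow(-1572, Rational(1, 2)) = Mul(2, I, Pow(393, Rational(1, 2)))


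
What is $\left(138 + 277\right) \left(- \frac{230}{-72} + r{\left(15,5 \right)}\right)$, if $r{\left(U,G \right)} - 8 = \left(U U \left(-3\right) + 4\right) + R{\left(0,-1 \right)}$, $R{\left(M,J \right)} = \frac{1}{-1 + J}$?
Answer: $- \frac{9864965}{36} \approx -2.7403 \cdot 10^{5}$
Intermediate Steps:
$r{\left(U,G \right)} = \frac{23}{2} - 3 U^{2}$ ($r{\left(U,G \right)} = 8 + \left(\left(U U \left(-3\right) + 4\right) + \frac{1}{-1 - 1}\right) = 8 + \left(\left(U^{2} \left(-3\right) + 4\right) + \frac{1}{-2}\right) = 8 - \left(- \frac{7}{2} + 3 U^{2}\right) = \frac{23}{2} - 3 U^{2}$)
$\left(138 + 277\right) \left(- \frac{230}{-72} + r{\left(15,5 \right)}\right) = \left(138 + 277\right) \left(- \frac{230}{-72} + \left(\frac{23}{2} - 3 \cdot 15^{2}\right)\right) = 415 \left(\left(-230\right) \left(- \frac{1}{72}\right) + \left(\frac{23}{2} - 675\right)\right) = 415 \left(\frac{115}{36} + \left(\frac{23}{2} - 675\right)\right) = 415 \left(\frac{115}{36} - \frac{1327}{2}\right) = 415 \left(- \frac{23771}{36}\right) = - \frac{9864965}{36}$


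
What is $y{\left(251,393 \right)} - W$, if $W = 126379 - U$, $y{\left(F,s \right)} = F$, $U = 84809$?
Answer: $-41319$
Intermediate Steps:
$W = 41570$ ($W = 126379 - 84809 = 41570$)
$y{\left(251,393 \right)} - W = 251 - 41570 = -41319$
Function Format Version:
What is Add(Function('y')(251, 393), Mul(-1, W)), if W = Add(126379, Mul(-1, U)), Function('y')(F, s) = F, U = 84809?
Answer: -41319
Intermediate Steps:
W = 41570 (W = Add(126379, Mul(-1, 84809)) = Add(126379, -84809) = 41570)
Add(Function('y')(251, 393), Mul(-1, W)) = Add(251, Mul(-1, 41570)) = Add(251, -41570) = -41319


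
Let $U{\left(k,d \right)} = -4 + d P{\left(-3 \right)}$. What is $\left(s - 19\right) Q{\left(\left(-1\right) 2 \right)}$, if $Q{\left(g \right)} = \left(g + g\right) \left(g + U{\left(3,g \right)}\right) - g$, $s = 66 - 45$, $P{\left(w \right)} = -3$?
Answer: $4$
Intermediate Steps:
$s = 21$ ($s = 66 - 45 = 21$)
$U{\left(k,d \right)} = -4 - 3 d$ ($U{\left(k,d \right)} = -4 + d \left(-3\right) = -4 - 3 d$)
$Q{\left(g \right)} = - g + 2 g \left(-4 - 2 g\right)$ ($Q{\left(g \right)} = \left(g + g\right) \left(g - \left(4 + 3 g\right)\right) - g = 2 g \left(-4 - 2 g\right) - g = - g + 2 g \left(-4 - 2 g\right)$)
$\left(s - 19\right) Q{\left(\left(-1\right) 2 \right)} = \left(21 - 19\right) \left(-1\right) 2 \left(-9 - 4 \left(\left(-1\right) 2\right)\right) = 2 \left(- 2 \left(-9 - -8\right)\right) = 2 \left(- 2 \left(-9 + 8\right)\right) = 2 \left(\left(-2\right) \left(-1\right)\right) = 2 \cdot 2 = 4$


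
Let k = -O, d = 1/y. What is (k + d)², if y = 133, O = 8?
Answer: 1129969/17689 ≈ 63.880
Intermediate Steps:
d = 1/133 ≈ 0.0075188
k = -8 (k = -1*8 = -8)
(k + d)² = (-8 + 1/133)² = (-1063/133)² = 1129969/17689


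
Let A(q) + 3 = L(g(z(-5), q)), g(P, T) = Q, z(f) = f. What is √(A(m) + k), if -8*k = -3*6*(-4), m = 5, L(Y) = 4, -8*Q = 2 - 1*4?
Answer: 2*I*√2 ≈ 2.8284*I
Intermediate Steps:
Q = ¼ (Q = -(2 - 1*4)/8 = -(2 - 4)/8 = -⅛*(-2) = ¼ ≈ 0.25000)
g(P, T) = ¼
A(q) = 1 (A(q) = -3 + 4 = 1)
k = -9 (k = -(-3*6)*(-4)/8 = -(-9)*(-4)/4 = -⅛*72 = -9)
√(A(m) + k) = √(1 - 9) = √(-8) = 2*I*√2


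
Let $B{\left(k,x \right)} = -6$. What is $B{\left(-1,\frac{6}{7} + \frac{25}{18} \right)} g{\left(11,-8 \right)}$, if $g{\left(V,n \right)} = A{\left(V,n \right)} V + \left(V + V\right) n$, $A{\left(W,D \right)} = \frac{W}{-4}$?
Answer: $\frac{2475}{2} \approx 1237.5$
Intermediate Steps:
$A{\left(W,D \right)} = - \frac{W}{4}$ ($A{\left(W,D \right)} = W \left(- \frac{1}{4}\right) = - \frac{W}{4}$)
$g{\left(V,n \right)} = - \frac{V^{2}}{4} + 2 V n$ ($g{\left(V,n \right)} = - \frac{V}{4} V + \left(V + V\right) n = - \frac{V^{2}}{4} + 2 V n$)
$B{\left(-1,\frac{6}{7} + \frac{25}{18} \right)} g{\left(11,-8 \right)} = - 6 \cdot \frac{1}{4} \cdot 11 \left(\left(-1\right) 11 + 8 \left(-8\right)\right) = - 6 \cdot \frac{1}{4} \cdot 11 \left(-11 - 64\right) = - 6 \cdot \frac{1}{4} \cdot 11 \left(-75\right) = \left(-6\right) \left(- \frac{825}{4}\right) = \frac{2475}{2}$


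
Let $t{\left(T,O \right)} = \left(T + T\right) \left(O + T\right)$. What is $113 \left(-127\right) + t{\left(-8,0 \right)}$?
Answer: $-14223$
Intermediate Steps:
$t{\left(T,O \right)} = 2 T \left(O + T\right)$
$113 \left(-127\right) + t{\left(-8,0 \right)} = 113 \left(-127\right) + 2 \left(-8\right) \left(0 - 8\right) = -14351 + 2 \left(-8\right) \left(-8\right) = -14351 + 128 = -14223$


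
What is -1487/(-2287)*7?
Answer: 10409/2287 ≈ 4.5514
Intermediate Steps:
-1487/(-2287)*7 = -1487*(-1/2287)*7 = (1487/2287)*7 = 10409/2287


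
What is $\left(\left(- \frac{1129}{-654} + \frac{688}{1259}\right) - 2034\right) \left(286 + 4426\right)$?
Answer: $- \frac{3941342412916}{411693} \approx -9.5735 \cdot 10^{6}$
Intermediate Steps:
$\left(\left(- \frac{1129}{-654} + \frac{688}{1259}\right) - 2034\right) \left(286 + 4426\right) = \left(\left(\left(-1129\right) \left(- \frac{1}{654}\right) + 688 \cdot \frac{1}{1259}\right) - 2034\right) 4712 = \left(\left(\frac{1129}{654} + \frac{688}{1259}\right) - 2034\right) 4712 = \left(\frac{1871363}{823386} - 2034\right) 4712 = \left(- \frac{1672895761}{823386}\right) 4712 = - \frac{3941342412916}{411693}$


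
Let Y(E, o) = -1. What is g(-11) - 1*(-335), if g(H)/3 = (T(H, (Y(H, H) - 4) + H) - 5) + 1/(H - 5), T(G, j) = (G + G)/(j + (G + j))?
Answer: 221087/688 ≈ 321.35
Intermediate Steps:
T(G, j) = 2*G/(G + 2*j) (T(G, j) = (2*G)/(G + 2*j) = 2*G/(G + 2*j))
g(H) = -15 + 3/(-5 + H) + 6*H/(-10 + 3*H) (g(H) = 3*((2*H/(H + 2*((-1 - 4) + H)) - 5) + 1/(H - 5)) = 3*((2*H/(H + 2*(-5 + H)) - 5) + 1/(-5 + H)) = 3*((2*H/(H + (-10 + 2*H)) - 5) + 1/(-5 + H)) = 3*((2*H/(-10 + 3*H) - 5) + 1/(-5 + H)) = 3*((-5 + 2*H/(-10 + 3*H)) + 1/(-5 + H)) = 3*(-5 + 1/(-5 + H) + 2*H/(-10 + 3*H)) = -15 + 3/(-5 + H) + 6*H/(-10 + 3*H))
g(-11) - 1*(-335) = 3*(-260 - 13*(-11)² + 118*(-11))/(50 - 25*(-11) + 3*(-11)²) - 1*(-335) = 3*(-260 - 13*121 - 1298)/(50 + 275 + 3*121) + 335 = 3*(-260 - 1573 - 1298)/(50 + 275 + 363) + 335 = 3*(-3131)/688 + 335 = 3*(1/688)*(-3131) + 335 = -9393/688 + 335 = 221087/688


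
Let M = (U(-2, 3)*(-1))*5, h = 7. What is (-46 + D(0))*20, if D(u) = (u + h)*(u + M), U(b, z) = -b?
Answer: -2320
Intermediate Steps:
M = -10 (M = (-1*(-2)*(-1))*5 = (2*(-1))*5 = -2*5 = -10)
D(u) = (-10 + u)*(7 + u) (D(u) = (u + 7)*(u - 10) = (7 + u)*(-10 + u) = (-10 + u)*(7 + u))
(-46 + D(0))*20 = (-46 + (-70 + 0² - 3*0))*20 = (-46 + (-70 + 0 + 0))*20 = (-46 - 70)*20 = -116*20 = -2320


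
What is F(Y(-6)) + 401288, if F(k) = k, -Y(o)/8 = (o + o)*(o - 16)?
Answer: 399176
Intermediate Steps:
Y(o) = -16*o*(-16 + o) (Y(o) = -8*(o + o)*(o - 16) = -8*2*o*(-16 + o) = -16*o*(-16 + o))
F(Y(-6)) + 401288 = 16*(-6)*(16 - 1*(-6)) + 401288 = 16*(-6)*(16 + 6) + 401288 = 16*(-6)*22 + 401288 = -2112 + 401288 = 399176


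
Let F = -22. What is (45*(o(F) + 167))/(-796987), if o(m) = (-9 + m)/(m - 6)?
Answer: -211815/22315636 ≈ -0.0094918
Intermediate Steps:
o(m) = (-9 + m)/(-6 + m)
(45*(o(F) + 167))/(-796987) = (45*((-9 - 22)/(-6 - 22) + 167))/(-796987) = (45*(-31/(-28) + 167))*(-1/796987) = (45*(-1/28*(-31) + 167))*(-1/796987) = (45*(31/28 + 167))*(-1/796987) = (45*(4707/28))*(-1/796987) = (211815/28)*(-1/796987) = -211815/22315636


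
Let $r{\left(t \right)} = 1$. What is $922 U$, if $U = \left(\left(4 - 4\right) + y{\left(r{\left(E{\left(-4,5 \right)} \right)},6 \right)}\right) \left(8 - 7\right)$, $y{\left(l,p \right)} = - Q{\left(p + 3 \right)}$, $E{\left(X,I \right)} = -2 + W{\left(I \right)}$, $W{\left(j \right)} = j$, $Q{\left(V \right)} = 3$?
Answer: $-2766$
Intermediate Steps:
$E{\left(X,I \right)} = -2 + I$
$y{\left(l,p \right)} = -3$ ($y{\left(l,p \right)} = \left(-1\right) 3 = -3$)
$U = -3$ ($U = \left(\left(4 - 4\right) - 3\right) \left(8 - 7\right) = \left(0 - 3\right) 1 = \left(-3\right) 1 = -3$)
$922 U = 922 \left(-3\right) = -2766$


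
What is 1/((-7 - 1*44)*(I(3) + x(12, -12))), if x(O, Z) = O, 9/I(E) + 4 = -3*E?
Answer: -13/7497 ≈ -0.0017340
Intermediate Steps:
I(E) = 9/(-4 - 3*E)
1/((-7 - 1*44)*(I(3) + x(12, -12))) = 1/((-7 - 1*44)*(-9/(4 + 3*3) + 12)) = 1/((-7 - 44)*(-9/(4 + 9) + 12)) = 1/(-51*(-9/13 + 12)) = 1/(-51*147/13) = 1/(-7497/13) = -13/7497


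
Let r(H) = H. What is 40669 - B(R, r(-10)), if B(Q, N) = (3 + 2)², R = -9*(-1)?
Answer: 40644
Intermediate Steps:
R = 9
B(Q, N) = 25 (B(Q, N) = 5² = 25)
40669 - B(R, r(-10)) = 40669 - 1*25 = 40669 - 25 = 40644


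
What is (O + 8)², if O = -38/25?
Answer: 26244/625 ≈ 41.990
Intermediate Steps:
O = -38/25 (O = -38*1/25 = -38/25 ≈ -1.5200)
(O + 8)² = (-38/25 + 8)² = (162/25)² = 26244/625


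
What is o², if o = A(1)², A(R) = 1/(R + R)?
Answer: 1/16 ≈ 0.062500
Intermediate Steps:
A(R) = 1/(2*R)
o = ¼ (o = ((½)/1)² = ((½)*1)² = (½)² = ¼ ≈ 0.25000)
o² = (¼)² = 1/16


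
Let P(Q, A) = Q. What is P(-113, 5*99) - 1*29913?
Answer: -30026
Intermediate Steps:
P(-113, 5*99) - 1*29913 = -113 - 1*29913 = -113 - 29913 = -30026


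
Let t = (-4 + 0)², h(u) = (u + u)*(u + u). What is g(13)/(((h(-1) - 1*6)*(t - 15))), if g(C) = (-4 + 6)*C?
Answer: -13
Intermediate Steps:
h(u) = 4*u² (h(u) = (2*u)*(2*u) = 4*u²)
g(C) = 2*C
t = 16 (t = (-4)² = 16)
g(13)/(((h(-1) - 1*6)*(t - 15))) = (2*13)/(((4*(-1)² - 1*6)*(16 - 15))) = 26/(((4*1 - 6)*1)) = 26/(((4 - 6)*1)) = 26/((-2*1)) = 26/(-2) = 26*(-½) = -13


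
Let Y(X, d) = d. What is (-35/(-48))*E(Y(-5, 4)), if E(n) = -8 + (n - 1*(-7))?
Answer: 35/16 ≈ 2.1875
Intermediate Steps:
E(n) = -1 + n (E(n) = -8 + (n + 7) = -8 + (7 + n) = -1 + n)
(-35/(-48))*E(Y(-5, 4)) = (-35/(-48))*(-1 + 4) = -35*(-1/48)*3 = (35/48)*3 = 35/16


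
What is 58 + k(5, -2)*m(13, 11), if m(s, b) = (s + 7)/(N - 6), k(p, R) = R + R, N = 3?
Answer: 254/3 ≈ 84.667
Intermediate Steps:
k(p, R) = 2*R
m(s, b) = -7/3 - s/3 (m(s, b) = (s + 7)/(3 - 6) = (7 + s)/(-3) = (7 + s)*(-⅓) = -7/3 - s/3)
58 + k(5, -2)*m(13, 11) = 58 + (2*(-2))*(-7/3 - ⅓*13) = 58 - 4*(-7/3 - 13/3) = 58 - 4*(-20/3) = 58 + 80/3 = 254/3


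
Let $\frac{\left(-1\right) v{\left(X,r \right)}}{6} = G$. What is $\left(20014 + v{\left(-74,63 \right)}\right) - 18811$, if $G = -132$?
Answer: $1995$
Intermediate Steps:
$v{\left(X,r \right)} = 792$ ($v{\left(X,r \right)} = \left(-6\right) \left(-132\right) = 792$)
$\left(20014 + v{\left(-74,63 \right)}\right) - 18811 = \left(20014 + 792\right) - 18811 = 20806 - 18811 = 1995$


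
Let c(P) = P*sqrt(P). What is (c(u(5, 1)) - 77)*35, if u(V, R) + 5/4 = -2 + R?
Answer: -2695 - 945*I/8 ≈ -2695.0 - 118.13*I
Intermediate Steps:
u(V, R) = -13/4 + R (u(V, R) = -5/4 + (-2 + R) = -13/4 + R)
c(P) = P**(3/2)
(c(u(5, 1)) - 77)*35 = ((-13/4 + 1)**(3/2) - 77)*35 = ((-9/4)**(3/2) - 77)*35 = (-27*I/8 - 77)*35 = (-77 - 27*I/8)*35 = -2695 - 945*I/8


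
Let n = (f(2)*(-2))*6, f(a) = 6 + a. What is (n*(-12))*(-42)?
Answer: -48384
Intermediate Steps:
n = -96 (n = ((6 + 2)*(-2))*6 = (8*(-2))*6 = -16*6 = -96)
(n*(-12))*(-42) = -96*(-12)*(-42) = 1152*(-42) = -48384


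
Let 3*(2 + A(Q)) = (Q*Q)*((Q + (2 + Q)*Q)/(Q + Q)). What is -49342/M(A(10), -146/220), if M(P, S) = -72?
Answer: 24671/36 ≈ 685.31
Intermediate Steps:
A(Q) = -2 + Q*(Q + Q*(2 + Q))/6 (A(Q) = -2 + ((Q*Q)*((Q + (2 + Q)*Q)/(Q + Q)))/3 = -2 + (Q²*((Q + Q*(2 + Q))/((2*Q))))/3 = -2 + (Q²*((Q + Q*(2 + Q))*(1/(2*Q))))/3 = -2 + (Q²*((Q + Q*(2 + Q))/(2*Q)))/3 = -2 + (Q*(Q + Q*(2 + Q))/2)/3 = -2 + Q*(Q + Q*(2 + Q))/6)
-49342/M(A(10), -146/220) = -49342/(-72) = -49342*(-1/72) = 24671/36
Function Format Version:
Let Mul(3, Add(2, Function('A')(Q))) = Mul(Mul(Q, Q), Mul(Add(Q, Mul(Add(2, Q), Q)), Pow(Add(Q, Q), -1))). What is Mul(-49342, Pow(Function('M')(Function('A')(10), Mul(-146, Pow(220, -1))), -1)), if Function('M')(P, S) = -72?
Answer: Rational(24671, 36) ≈ 685.31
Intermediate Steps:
Function('A')(Q) = Add(-2, Mul(Rational(1, 6), Q, Add(Q, Mul(Q, Add(2, Q))))) (Function('A')(Q) = Add(-2, Mul(Rational(1, 3), Mul(Mul(Q, Q), Mul(Add(Q, Mul(Add(2, Q), Q)), Pow(Add(Q, Q), -1))))) = Add(-2, Mul(Rational(1, 3), Mul(Pow(Q, 2), Mul(Add(Q, Mul(Q, Add(2, Q))), Pow(Mul(2, Q), -1))))) = Add(-2, Mul(Rational(1, 3), Mul(Pow(Q, 2), Mul(Add(Q, Mul(Q, Add(2, Q))), Mul(Rational(1, 2), Pow(Q, -1)))))) = Add(-2, Mul(Rational(1, 3), Mul(Pow(Q, 2), Mul(Rational(1, 2), Pow(Q, -1), Add(Q, Mul(Q, Add(2, Q))))))) = Add(-2, Mul(Rational(1, 3), Mul(Rational(1, 2), Q, Add(Q, Mul(Q, Add(2, Q)))))) = Add(-2, Mul(Rational(1, 6), Q, Add(Q, Mul(Q, Add(2, Q))))))
Mul(-49342, Pow(Function('M')(Function('A')(10), Mul(-146, Pow(220, -1))), -1)) = Mul(-49342, Pow(-72, -1)) = Mul(-49342, Rational(-1, 72)) = Rational(24671, 36)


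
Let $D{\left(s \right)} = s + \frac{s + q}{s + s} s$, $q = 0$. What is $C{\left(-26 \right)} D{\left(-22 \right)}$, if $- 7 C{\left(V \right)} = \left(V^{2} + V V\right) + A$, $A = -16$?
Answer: $\frac{44088}{7} \approx 6298.3$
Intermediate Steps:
$C{\left(V \right)} = \frac{16}{7} - \frac{2 V^{2}}{7}$ ($C{\left(V \right)} = - \frac{\left(V^{2} + V V\right) - 16}{7} = - \frac{\left(V^{2} + V^{2}\right) - 16}{7} = - \frac{2 V^{2} - 16}{7} = - \frac{-16 + 2 V^{2}}{7} = \frac{16}{7} - \frac{2 V^{2}}{7}$)
$D{\left(s \right)} = \frac{3 s}{2}$ ($D{\left(s \right)} = s + \frac{s + 0}{s + s} s = s + \frac{s}{2 s} s = s + s \frac{1}{2 s} s = s + \frac{s}{2} = \frac{3 s}{2}$)
$C{\left(-26 \right)} D{\left(-22 \right)} = \left(\frac{16}{7} - \frac{2 \left(-26\right)^{2}}{7}\right) \frac{3}{2} \left(-22\right) = \left(\frac{16}{7} - \frac{1352}{7}\right) \left(-33\right) = \left(- \frac{1336}{7}\right) \left(-33\right) = \frac{44088}{7}$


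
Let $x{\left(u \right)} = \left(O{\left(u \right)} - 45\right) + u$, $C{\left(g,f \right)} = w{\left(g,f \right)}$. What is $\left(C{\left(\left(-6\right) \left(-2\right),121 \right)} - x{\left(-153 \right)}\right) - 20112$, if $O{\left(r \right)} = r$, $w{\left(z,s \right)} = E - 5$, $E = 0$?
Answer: $-19766$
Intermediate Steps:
$w{\left(z,s \right)} = -5$ ($w{\left(z,s \right)} = 0 - 5 = -5$)
$C{\left(g,f \right)} = -5$
$x{\left(u \right)} = -45 + 2 u$ ($x{\left(u \right)} = \left(u - 45\right) + u = \left(-45 + u\right) + u = -45 + 2 u$)
$\left(C{\left(\left(-6\right) \left(-2\right),121 \right)} - x{\left(-153 \right)}\right) - 20112 = \left(-5 - \left(-45 + 2 \left(-153\right)\right)\right) - 20112 = \left(-5 - \left(-45 - 306\right)\right) - 20112 = \left(-5 - -351\right) - 20112 = \left(-5 + 351\right) - 20112 = 346 - 20112 = -19766$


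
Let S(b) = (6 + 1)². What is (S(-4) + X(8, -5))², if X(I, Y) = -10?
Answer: 1521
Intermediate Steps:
S(b) = 49 (S(b) = 7² = 49)
(S(-4) + X(8, -5))² = (49 - 10)² = 39² = 1521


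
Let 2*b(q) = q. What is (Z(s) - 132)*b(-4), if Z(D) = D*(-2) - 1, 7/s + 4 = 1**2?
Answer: 770/3 ≈ 256.67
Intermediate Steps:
s = -7/3 (s = 7/(-4 + 1**2) = 7/(-4 + 1) = 7/(-3) = 7*(-1/3) = -7/3 ≈ -2.3333)
Z(D) = -1 - 2*D (Z(D) = -2*D - 1 = -1 - 2*D)
b(q) = q/2
(Z(s) - 132)*b(-4) = ((-1 - 2*(-7/3)) - 132)*((1/2)*(-4)) = ((-1 + 14/3) - 132)*(-2) = (11/3 - 132)*(-2) = -385/3*(-2) = 770/3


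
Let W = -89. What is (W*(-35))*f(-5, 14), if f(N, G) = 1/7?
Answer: 445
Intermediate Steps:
f(N, G) = ⅐
(W*(-35))*f(-5, 14) = -89*(-35)*(⅐) = 3115*(⅐) = 445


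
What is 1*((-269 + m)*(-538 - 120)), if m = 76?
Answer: 126994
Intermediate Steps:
1*((-269 + m)*(-538 - 120)) = 1*((-269 + 76)*(-538 - 120)) = 1*(-193*(-658)) = 1*126994 = 126994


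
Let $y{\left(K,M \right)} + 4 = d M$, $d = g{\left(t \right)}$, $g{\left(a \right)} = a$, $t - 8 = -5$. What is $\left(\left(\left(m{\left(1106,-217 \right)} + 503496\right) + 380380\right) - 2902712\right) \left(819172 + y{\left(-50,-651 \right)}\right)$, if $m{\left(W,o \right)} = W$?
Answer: $-1648919221950$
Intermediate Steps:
$t = 3$ ($t = 8 - 5 = 3$)
$d = 3$
$y{\left(K,M \right)} = -4 + 3 M$
$\left(\left(\left(m{\left(1106,-217 \right)} + 503496\right) + 380380\right) - 2902712\right) \left(819172 + y{\left(-50,-651 \right)}\right) = \left(\left(\left(1106 + 503496\right) + 380380\right) - 2902712\right) \left(819172 + \left(-4 + 3 \left(-651\right)\right)\right) = \left(\left(504602 + 380380\right) - 2902712\right) \left(819172 - 1957\right) = \left(884982 - 2902712\right) \left(819172 - 1957\right) = \left(-2017730\right) 817215 = -1648919221950$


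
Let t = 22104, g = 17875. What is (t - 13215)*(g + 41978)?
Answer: 532033317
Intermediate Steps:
(t - 13215)*(g + 41978) = (22104 - 13215)*(17875 + 41978) = 8889*59853 = 532033317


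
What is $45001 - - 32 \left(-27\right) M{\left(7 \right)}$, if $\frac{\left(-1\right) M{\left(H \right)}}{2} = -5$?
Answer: $36361$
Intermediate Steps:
$M{\left(H \right)} = 10$ ($M{\left(H \right)} = \left(-2\right) \left(-5\right) = 10$)
$45001 - - 32 \left(-27\right) M{\left(7 \right)} = 45001 - - 32 \left(-27\right) 10 = 45001 - - \left(-864\right) 10 = 45001 - \left(-1\right) \left(-8640\right) = 45001 - 8640 = 36361$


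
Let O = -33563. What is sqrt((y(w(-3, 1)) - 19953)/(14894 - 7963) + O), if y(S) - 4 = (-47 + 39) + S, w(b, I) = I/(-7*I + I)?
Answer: I*sqrt(58048677308346)/41586 ≈ 183.21*I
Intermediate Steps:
w(b, I) = -1/6 (w(b, I) = I/((-6*I)) = (-1/(6*I))*I = -1/6)
y(S) = -4 + S (y(S) = 4 + ((-47 + 39) + S) = 4 + (-8 + S) = -4 + S)
sqrt((y(w(-3, 1)) - 19953)/(14894 - 7963) + O) = sqrt(((-4 - 1/6) - 19953)/(14894 - 7963) - 33563) = sqrt((-25/6 - 19953)/6931 - 33563) = sqrt(-119743/6*1/6931 - 33563) = sqrt(-119743/41586 - 33563) = sqrt(-1395870661/41586) = I*sqrt(58048677308346)/41586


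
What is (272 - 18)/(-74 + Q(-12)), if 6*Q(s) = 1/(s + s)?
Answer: -36576/10657 ≈ -3.4321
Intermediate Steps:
Q(s) = 1/(12*s) (Q(s) = 1/(6*(s + s)) = 1/(6*((2*s))) = (1/(2*s))/6 = 1/(12*s))
(272 - 18)/(-74 + Q(-12)) = (272 - 18)/(-74 + (1/12)/(-12)) = 254/(-74 + (1/12)*(-1/12)) = 254/(-74 - 1/144) = 254/(-10657/144) = 254*(-144/10657) = -36576/10657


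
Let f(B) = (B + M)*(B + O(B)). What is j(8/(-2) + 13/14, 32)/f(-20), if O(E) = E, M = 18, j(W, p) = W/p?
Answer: -43/35840 ≈ -0.0011998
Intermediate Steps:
f(B) = 2*B*(18 + B) (f(B) = (B + 18)*(B + B) = (18 + B)*(2*B) = 2*B*(18 + B))
j(8/(-2) + 13/14, 32)/f(-20) = ((8/(-2) + 13/14)/32)/((2*(-20)*(18 - 20))) = ((8*(-1/2) + 13*(1/14))*(1/32))/((2*(-20)*(-2))) = ((-4 + 13/14)*(1/32))/80 = -43/14*1/32*(1/80) = -43/448*1/80 = -43/35840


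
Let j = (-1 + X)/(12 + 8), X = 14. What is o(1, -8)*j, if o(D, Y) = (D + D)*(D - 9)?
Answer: -52/5 ≈ -10.400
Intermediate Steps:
j = 13/20 (j = (-1 + 14)/(12 + 8) = 13/20 ≈ 0.65000)
o(D, Y) = 2*D*(-9 + D) (o(D, Y) = (2*D)*(-9 + D) = 2*D*(-9 + D))
o(1, -8)*j = (2*1*(-9 + 1))*(13/20) = (2*1*(-8))*(13/20) = -16*13/20 = -52/5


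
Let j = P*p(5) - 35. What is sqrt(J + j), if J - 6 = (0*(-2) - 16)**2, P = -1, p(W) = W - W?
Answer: sqrt(227) ≈ 15.067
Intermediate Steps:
p(W) = 0
J = 262 (J = 6 + (0*(-2) - 16)**2 = 6 + (0 - 16)**2 = 6 + (-16)**2 = 6 + 256 = 262)
j = -35 (j = -1*0 - 35 = 0 - 35 = -35)
sqrt(J + j) = sqrt(262 - 35) = sqrt(227)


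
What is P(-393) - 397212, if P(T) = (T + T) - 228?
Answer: -398226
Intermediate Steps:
P(T) = -228 + 2*T (P(T) = 2*T - 228 = -228 + 2*T)
P(-393) - 397212 = (-228 + 2*(-393)) - 397212 = (-228 - 786) - 397212 = -1014 - 397212 = -398226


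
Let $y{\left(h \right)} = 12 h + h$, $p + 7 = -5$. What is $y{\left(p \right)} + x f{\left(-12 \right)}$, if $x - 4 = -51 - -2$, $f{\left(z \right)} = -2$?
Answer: $-66$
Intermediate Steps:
$p = -12$ ($p = -7 - 5 = -12$)
$y{\left(h \right)} = 13 h$
$x = -45$ ($x = 4 - 49 = -45$)
$y{\left(p \right)} + x f{\left(-12 \right)} = 13 \left(-12\right) - -90 = -156 + 90 = -66$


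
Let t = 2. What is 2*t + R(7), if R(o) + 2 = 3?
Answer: 5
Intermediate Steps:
R(o) = 1 (R(o) = -2 + 3 = 1)
2*t + R(7) = 2*2 + 1 = 4 + 1 = 5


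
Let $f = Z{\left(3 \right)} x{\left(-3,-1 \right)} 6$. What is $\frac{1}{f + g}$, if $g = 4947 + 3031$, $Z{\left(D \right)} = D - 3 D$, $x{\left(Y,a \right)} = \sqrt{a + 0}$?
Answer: $\frac{3989}{31824890} + \frac{9 i}{15912445} \approx 0.00012534 + 5.6559 \cdot 10^{-7} i$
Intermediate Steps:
$x{\left(Y,a \right)} = \sqrt{a}$
$Z{\left(D \right)} = - 2 D$
$g = 7978$
$f = - 36 i$ ($f = \left(-2\right) 3 \sqrt{-1} \cdot 6 = - 6 i 6 = - 36 i \approx - 36.0 i$)
$\frac{1}{f + g} = \frac{1}{- 36 i + 7978} = \frac{1}{7978 - 36 i} = \frac{7978 + 36 i}{63649780}$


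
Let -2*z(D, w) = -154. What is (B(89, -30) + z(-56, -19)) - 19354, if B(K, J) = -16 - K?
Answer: -19382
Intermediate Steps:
z(D, w) = 77 (z(D, w) = -1/2*(-154) = 77)
(B(89, -30) + z(-56, -19)) - 19354 = ((-16 - 1*89) + 77) - 19354 = ((-16 - 89) + 77) - 19354 = (-105 + 77) - 19354 = -28 - 19354 = -19382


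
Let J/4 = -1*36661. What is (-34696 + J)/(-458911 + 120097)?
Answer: 90670/169407 ≈ 0.53522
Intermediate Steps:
J = -146644 (J = 4*(-1*36661) = 4*(-36661) = -146644)
(-34696 + J)/(-458911 + 120097) = (-34696 - 146644)/(-458911 + 120097) = -181340/(-338814) = -181340*(-1/338814) = 90670/169407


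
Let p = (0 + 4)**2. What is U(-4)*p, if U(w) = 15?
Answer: 240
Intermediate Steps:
p = 16 (p = 4**2 = 16)
U(-4)*p = 15*16 = 240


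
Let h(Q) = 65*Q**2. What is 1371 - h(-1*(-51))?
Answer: -167694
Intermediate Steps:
1371 - h(-1*(-51)) = 1371 - 65*(-1*(-51))**2 = 1371 - 65*51**2 = 1371 - 65*2601 = 1371 - 1*169065 = 1371 - 169065 = -167694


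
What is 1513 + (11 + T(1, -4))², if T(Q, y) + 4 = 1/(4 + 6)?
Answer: 156341/100 ≈ 1563.4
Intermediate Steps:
T(Q, y) = -39/10 (T(Q, y) = -4 + 1/(4 + 6) = -4 + 1/10 = -4 + ⅒ = -39/10)
1513 + (11 + T(1, -4))² = 1513 + (11 - 39/10)² = 1513 + (71/10)² = 1513 + 5041/100 = 156341/100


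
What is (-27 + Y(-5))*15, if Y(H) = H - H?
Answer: -405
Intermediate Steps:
Y(H) = 0
(-27 + Y(-5))*15 = (-27 + 0)*15 = -27*15 = -405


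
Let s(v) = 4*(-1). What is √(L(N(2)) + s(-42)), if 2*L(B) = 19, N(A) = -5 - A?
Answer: √22/2 ≈ 2.3452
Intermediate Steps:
s(v) = -4
L(B) = 19/2 (L(B) = (½)*19 = 19/2)
√(L(N(2)) + s(-42)) = √(19/2 - 4) = √(11/2) = √22/2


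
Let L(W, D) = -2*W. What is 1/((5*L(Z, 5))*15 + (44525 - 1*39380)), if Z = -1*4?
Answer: 1/5745 ≈ 0.00017406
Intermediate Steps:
Z = -4
1/((5*L(Z, 5))*15 + (44525 - 1*39380)) = 1/((5*(-2*(-4)))*15 + (44525 - 1*39380)) = 1/((5*8)*15 + (44525 - 39380)) = 1/(40*15 + 5145) = 1/(600 + 5145) = 1/5745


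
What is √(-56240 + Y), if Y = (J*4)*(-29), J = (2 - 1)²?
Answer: 2*I*√14089 ≈ 237.39*I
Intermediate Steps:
J = 1 (J = 1² = 1)
Y = -116 (Y = (1*4)*(-29) = 4*(-29) = -116)
√(-56240 + Y) = √(-56240 - 116) = √(-56356) = 2*I*√14089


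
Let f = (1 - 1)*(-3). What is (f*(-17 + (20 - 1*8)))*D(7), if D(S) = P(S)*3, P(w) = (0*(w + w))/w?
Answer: 0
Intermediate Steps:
P(w) = 0 (P(w) = (0*(2*w))/w = 0/w = 0)
D(S) = 0 (D(S) = 0*3 = 0)
f = 0 (f = 0*(-3) = 0)
(f*(-17 + (20 - 1*8)))*D(7) = (0*(-17 + (20 - 1*8)))*0 = (0*(-17 + (20 - 8)))*0 = (0*(-17 + 12))*0 = (0*(-5))*0 = 0*0 = 0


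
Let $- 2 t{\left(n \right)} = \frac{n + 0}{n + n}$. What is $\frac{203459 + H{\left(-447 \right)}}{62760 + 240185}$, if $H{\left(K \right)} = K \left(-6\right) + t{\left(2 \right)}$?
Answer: $\frac{824563}{1211780} \approx 0.68046$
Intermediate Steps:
$t{\left(n \right)} = - \frac{1}{4}$ ($t{\left(n \right)} = - \frac{\left(n + 0\right) \frac{1}{n + n}}{2} = - \frac{n \frac{1}{2 n}}{2} = \left(- \frac{1}{2}\right) \frac{1}{2} = - \frac{1}{4}$)
$H{\left(K \right)} = - \frac{1}{4} - 6 K$ ($H{\left(K \right)} = K \left(-6\right) - \frac{1}{4} = - 6 K - \frac{1}{4} = - \frac{1}{4} - 6 K$)
$\frac{203459 + H{\left(-447 \right)}}{62760 + 240185} = \frac{203459 - - \frac{10727}{4}}{62760 + 240185} = \frac{203459 + \left(- \frac{1}{4} + 2682\right)}{302945} = \left(203459 + \frac{10727}{4}\right) \frac{1}{302945} = \frac{824563}{4} \cdot \frac{1}{302945} = \frac{824563}{1211780}$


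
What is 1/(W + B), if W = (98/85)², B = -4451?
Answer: -7225/32148871 ≈ -0.00022474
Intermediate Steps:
W = 9604/7225 (W = (98*(1/85))² = (98/85)² = 9604/7225 ≈ 1.3293)
1/(W + B) = 1/(9604/7225 - 4451) = 1/(-32148871/7225) = -7225/32148871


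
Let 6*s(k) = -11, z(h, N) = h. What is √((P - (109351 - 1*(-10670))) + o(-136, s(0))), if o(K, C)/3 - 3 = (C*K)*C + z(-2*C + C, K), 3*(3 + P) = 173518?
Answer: I*√254166/2 ≈ 252.07*I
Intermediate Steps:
P = 173509/3 (P = -3 + (⅓)*173518 = -3 + 173518/3 = 173509/3 ≈ 57836.)
s(k) = -11/6 (s(k) = (⅙)*(-11) = -11/6)
o(K, C) = 9 - 3*C + 3*K*C² (o(K, C) = 9 + 3*((C*K)*C + (-2*C + C)) = 9 + 3*(K*C² - C) = 9 + 3*(-C + K*C²) = 9 + (-3*C + 3*K*C²) = 9 - 3*C + 3*K*C²)
√((P - (109351 - 1*(-10670))) + o(-136, s(0))) = √((173509/3 - (109351 - 1*(-10670))) + (9 - 3*(-11/6) + 3*(-136)*(-11/6)²)) = √((173509/3 - (109351 + 10670)) + (9 + 11/2 + 3*(-136)*(121/36))) = √((173509/3 - 1*120021) + (9 + 11/2 - 4114/3)) = √((173509/3 - 120021) - 8141/6) = √(-186554/3 - 8141/6) = √(-127083/2) = I*√254166/2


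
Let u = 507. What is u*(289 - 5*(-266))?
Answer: 820833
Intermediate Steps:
u*(289 - 5*(-266)) = 507*(289 - 5*(-266)) = 507*(289 + 1330) = 507*1619 = 820833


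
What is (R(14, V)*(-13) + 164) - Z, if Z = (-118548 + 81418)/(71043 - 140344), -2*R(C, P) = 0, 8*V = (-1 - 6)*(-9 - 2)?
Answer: 11328234/69301 ≈ 163.46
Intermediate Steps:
V = 77/8 (V = ((-1 - 6)*(-9 - 2))/8 = (-7*(-11))/8 = (1/8)*77 = 77/8 ≈ 9.6250)
R(C, P) = 0 (R(C, P) = -1/2*0 = 0)
Z = 37130/69301 (Z = -37130/(-69301) = -37130*(-1/69301) = 37130/69301 ≈ 0.53578)
(R(14, V)*(-13) + 164) - Z = (0*(-13) + 164) - 1*37130/69301 = (0 + 164) - 37130/69301 = 164 - 37130/69301 = 11328234/69301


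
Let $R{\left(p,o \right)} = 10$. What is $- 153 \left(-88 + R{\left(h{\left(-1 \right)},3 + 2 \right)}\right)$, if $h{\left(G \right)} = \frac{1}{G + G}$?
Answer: $11934$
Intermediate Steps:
$h{\left(G \right)} = \frac{1}{2 G}$
$- 153 \left(-88 + R{\left(h{\left(-1 \right)},3 + 2 \right)}\right) = - 153 \left(-88 + 10\right) = \left(-153\right) \left(-78\right) = 11934$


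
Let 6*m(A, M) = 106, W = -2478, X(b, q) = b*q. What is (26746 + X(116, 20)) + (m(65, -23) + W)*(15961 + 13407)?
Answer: -216678010/3 ≈ -7.2226e+7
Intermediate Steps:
m(A, M) = 53/3 (m(A, M) = (1/6)*106 = 53/3)
(26746 + X(116, 20)) + (m(65, -23) + W)*(15961 + 13407) = (26746 + 116*20) + (53/3 - 2478)*(15961 + 13407) = (26746 + 2320) - 7381/3*29368 = 29066 - 216765208/3 = -216678010/3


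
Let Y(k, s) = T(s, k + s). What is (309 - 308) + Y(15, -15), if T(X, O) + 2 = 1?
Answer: 0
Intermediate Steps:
T(X, O) = -1 (T(X, O) = -2 + 1 = -1)
Y(k, s) = -1
(309 - 308) + Y(15, -15) = (309 - 308) - 1 = 1 - 1 = 0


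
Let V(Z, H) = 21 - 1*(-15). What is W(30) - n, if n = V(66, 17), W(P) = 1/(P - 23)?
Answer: -251/7 ≈ -35.857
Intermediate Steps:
W(P) = 1/(-23 + P)
V(Z, H) = 36 (V(Z, H) = 21 + 15 = 36)
n = 36
W(30) - n = 1/(-23 + 30) - 1*36 = 1/7 - 36 = -251/7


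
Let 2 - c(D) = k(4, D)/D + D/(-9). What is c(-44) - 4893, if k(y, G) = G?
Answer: -44072/9 ≈ -4896.9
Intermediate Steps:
c(D) = 1 + D/9 (c(D) = 2 - (D/D + D/(-9)) = 2 - (1 + D*(-⅑)) = 2 - (1 - D/9) = 2 + (-1 + D/9) = 1 + D/9)
c(-44) - 4893 = (1 + (⅑)*(-44)) - 4893 = (1 - 44/9) - 4893 = -35/9 - 4893 = -44072/9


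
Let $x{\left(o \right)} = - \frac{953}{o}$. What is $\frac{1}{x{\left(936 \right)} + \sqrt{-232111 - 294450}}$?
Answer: $- \frac{892008}{461318894065} - \frac{876096 i \sqrt{526561}}{461318894065} \approx -1.9336 \cdot 10^{-6} - 0.0013781 i$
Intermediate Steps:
$\frac{1}{x{\left(936 \right)} + \sqrt{-232111 - 294450}} = \frac{1}{- \frac{953}{936} + \sqrt{-232111 - 294450}} = \frac{1}{\left(-953\right) \frac{1}{936} + \sqrt{-526561}} = \frac{1}{- \frac{953}{936} + i \sqrt{526561}}$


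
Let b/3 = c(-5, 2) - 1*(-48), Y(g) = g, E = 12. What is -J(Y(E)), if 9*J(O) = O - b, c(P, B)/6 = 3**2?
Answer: 98/3 ≈ 32.667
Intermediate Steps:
c(P, B) = 54 (c(P, B) = 6*3**2 = 6*9 = 54)
b = 306 (b = 3*(54 - 1*(-48)) = 3*(54 + 48) = 3*102 = 306)
J(O) = -34 + O/9 (J(O) = (O - 1*306)/9 = (O - 306)/9 = (-306 + O)/9 = -34 + O/9)
-J(Y(E)) = -(-34 + (1/9)*12) = -(-34 + 4/3) = -1*(-98/3) = 98/3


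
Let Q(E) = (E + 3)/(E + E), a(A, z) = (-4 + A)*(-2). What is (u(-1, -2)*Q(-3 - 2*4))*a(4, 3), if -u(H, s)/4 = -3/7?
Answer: 0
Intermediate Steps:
a(A, z) = 8 - 2*A
u(H, s) = 12/7 (u(H, s) = -(-12)/7 = -4*(-3/7) = 12/7)
Q(E) = (3 + E)/(2*E) (Q(E) = (3 + E)/((2*E)) = (3 + E)*(1/(2*E)) = (3 + E)/(2*E))
(u(-1, -2)*Q(-3 - 2*4))*a(4, 3) = (12*((3 + (-3 - 2*4))/(2*(-3 - 2*4)))/7)*(8 - 2*4) = (12*((3 + (-3 - 8))/(2*(-3 - 8)))/7)*(8 - 8) = (12*((½)*(3 - 11)/(-11))/7)*0 = (12*((½)*(-1/11)*(-8))/7)*0 = ((12/7)*(4/11))*0 = (48/77)*0 = 0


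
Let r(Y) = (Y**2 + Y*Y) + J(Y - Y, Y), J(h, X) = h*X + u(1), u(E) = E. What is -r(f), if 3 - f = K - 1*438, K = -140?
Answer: -675123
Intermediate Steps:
J(h, X) = 1 + X*h (J(h, X) = h*X + 1 = X*h + 1 = 1 + X*h)
f = 581 (f = 3 - (-140 - 1*438) = 3 - (-140 - 438) = 3 - 1*(-578) = 3 + 578 = 581)
r(Y) = 1 + 2*Y**2 (r(Y) = (Y**2 + Y*Y) + (1 + Y*(Y - Y)) = (Y**2 + Y**2) + (1 + Y*0) = 2*Y**2 + (1 + 0) = 2*Y**2 + 1 = 1 + 2*Y**2)
-r(f) = -(1 + 2*581**2) = -(1 + 2*337561) = -(1 + 675122) = -1*675123 = -675123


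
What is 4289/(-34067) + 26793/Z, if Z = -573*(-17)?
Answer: 290325994/110615549 ≈ 2.6246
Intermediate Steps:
Z = 9741
4289/(-34067) + 26793/Z = 4289/(-34067) + 26793/9741 = 4289*(-1/34067) + 26793*(1/9741) = -4289/34067 + 8931/3247 = 290325994/110615549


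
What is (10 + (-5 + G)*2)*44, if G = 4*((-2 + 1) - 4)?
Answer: -1760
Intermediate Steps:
G = -20 (G = 4*(-1 - 4) = 4*(-5) = -20)
(10 + (-5 + G)*2)*44 = (10 + (-5 - 20)*2)*44 = (10 - 25*2)*44 = (10 - 50)*44 = -40*44 = -1760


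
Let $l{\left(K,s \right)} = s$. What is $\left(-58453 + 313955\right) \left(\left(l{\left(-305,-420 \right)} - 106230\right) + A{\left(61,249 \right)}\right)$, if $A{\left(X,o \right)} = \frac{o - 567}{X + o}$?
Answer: $- \frac{136247751978}{5} \approx -2.725 \cdot 10^{10}$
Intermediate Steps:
$A{\left(X,o \right)} = \frac{-567 + o}{X + o}$
$\left(-58453 + 313955\right) \left(\left(l{\left(-305,-420 \right)} - 106230\right) + A{\left(61,249 \right)}\right) = \left(-58453 + 313955\right) \left(\left(-420 - 106230\right) + \frac{-567 + 249}{61 + 249}\right) = 255502 \left(\left(-420 - 106230\right) + \frac{1}{310} \left(-318\right)\right) = 255502 \left(-106650 + \frac{1}{310} \left(-318\right)\right) = 255502 \left(-106650 - \frac{159}{155}\right) = 255502 \left(- \frac{16530909}{155}\right) = - \frac{136247751978}{5}$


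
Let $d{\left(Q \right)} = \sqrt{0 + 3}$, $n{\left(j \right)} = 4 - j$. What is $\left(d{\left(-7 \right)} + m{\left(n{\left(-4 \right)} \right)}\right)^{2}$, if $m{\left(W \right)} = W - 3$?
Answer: $\left(5 + \sqrt{3}\right)^{2} \approx 45.32$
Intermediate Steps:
$d{\left(Q \right)} = \sqrt{3}$
$m{\left(W \right)} = -3 + W$
$\left(d{\left(-7 \right)} + m{\left(n{\left(-4 \right)} \right)}\right)^{2} = \left(\sqrt{3} + \left(-3 + \left(4 - -4\right)\right)\right)^{2} = \left(\sqrt{3} + \left(-3 + \left(4 + 4\right)\right)\right)^{2} = \left(\sqrt{3} + \left(-3 + 8\right)\right)^{2} = \left(\sqrt{3} + 5\right)^{2} = \left(5 + \sqrt{3}\right)^{2}$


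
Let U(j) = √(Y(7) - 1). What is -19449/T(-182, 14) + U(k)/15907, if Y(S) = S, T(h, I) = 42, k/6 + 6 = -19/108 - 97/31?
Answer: -6483/14 + √6/15907 ≈ -463.07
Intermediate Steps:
k = -31153/558 (k = -36 + 6*(-19/108 - 97/31) = -36 + 6*(-11065/3348) = -36 - 11065/558 = -31153/558 ≈ -55.830)
U(j) = √6 (U(j) = √(7 - 1) = √6)
-19449/T(-182, 14) + U(k)/15907 = -19449/42 + √6/15907 = -19449*1/42 + √6*(1/15907) = -6483/14 + √6/15907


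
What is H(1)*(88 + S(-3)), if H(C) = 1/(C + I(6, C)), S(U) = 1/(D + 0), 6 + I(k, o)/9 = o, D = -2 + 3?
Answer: -89/44 ≈ -2.0227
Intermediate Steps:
D = 1
I(k, o) = -54 + 9*o
S(U) = 1 (S(U) = 1/(1 + 0) = 1/1 = 1)
H(C) = 1/(-54 + 10*C) (H(C) = 1/(C + (-54 + 9*C)) = 1/(-54 + 10*C))
H(1)*(88 + S(-3)) = (1/(2*(-27 + 5*1)))*(88 + 1) = (1/(2*(-27 + 5)))*89 = ((½)/(-22))*89 = ((½)*(-1/22))*89 = -1/44*89 = -89/44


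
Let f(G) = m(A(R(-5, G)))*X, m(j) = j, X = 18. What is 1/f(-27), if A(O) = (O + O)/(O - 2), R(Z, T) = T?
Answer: 29/972 ≈ 0.029835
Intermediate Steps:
A(O) = 2*O/(-2 + O) (A(O) = (2*O)/(-2 + O) = 2*O/(-2 + O))
f(G) = 36*G/(-2 + G) (f(G) = (2*G/(-2 + G))*18 = 36*G/(-2 + G))
1/f(-27) = 1/(36*(-27)/(-2 - 27)) = 1/(36*(-27)/(-29)) = 1/(36*(-27)*(-1/29)) = 1/(972/29) = 29/972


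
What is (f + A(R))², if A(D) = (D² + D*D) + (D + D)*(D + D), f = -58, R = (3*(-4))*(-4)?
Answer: 189502756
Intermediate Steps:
R = 48 (R = -12*(-4) = 48)
A(D) = 6*D² (A(D) = (D² + D²) + (2*D)*(2*D) = 2*D² + 4*D² = 6*D²)
(f + A(R))² = (-58 + 6*48²)² = (-58 + 6*2304)² = (-58 + 13824)² = 13766² = 189502756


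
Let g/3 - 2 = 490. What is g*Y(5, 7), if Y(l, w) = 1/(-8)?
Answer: -369/2 ≈ -184.50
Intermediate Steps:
g = 1476 (g = 6 + 3*490 = 6 + 1470 = 1476)
Y(l, w) = -⅛
g*Y(5, 7) = 1476*(-⅛) = -369/2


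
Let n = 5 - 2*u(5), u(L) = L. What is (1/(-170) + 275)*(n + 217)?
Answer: 4955394/85 ≈ 58299.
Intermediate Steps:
n = -5 (n = 5 - 2*5 = 5 - 10 = -5)
(1/(-170) + 275)*(n + 217) = (1/(-170) + 275)*(-5 + 217) = (-1/170 + 275)*212 = (46749/170)*212 = 4955394/85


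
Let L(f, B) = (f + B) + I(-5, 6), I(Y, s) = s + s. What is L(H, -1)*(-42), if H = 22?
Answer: -1386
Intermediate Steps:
I(Y, s) = 2*s
L(f, B) = 12 + B + f (L(f, B) = (f + B) + 2*6 = (B + f) + 12 = 12 + B + f)
L(H, -1)*(-42) = (12 - 1 + 22)*(-42) = 33*(-42) = -1386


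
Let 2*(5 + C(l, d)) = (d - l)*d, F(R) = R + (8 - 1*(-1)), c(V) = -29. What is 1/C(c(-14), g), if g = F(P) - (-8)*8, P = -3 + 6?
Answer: 1/3985 ≈ 0.00025094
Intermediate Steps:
P = 3
F(R) = 9 + R (F(R) = R + (8 + 1) = R + 9 = 9 + R)
g = 76 (g = (9 + 3) - (-8)*8 = 12 - 1*(-64) = 12 + 64 = 76)
C(l, d) = -5 + d*(d - l)/2 (C(l, d) = -5 + ((d - l)*d)/2 = -5 + (d*(d - l))/2 = -5 + d*(d - l)/2)
1/C(c(-14), g) = 1/(-5 + (½)*76² - ½*76*(-29)) = 1/(-5 + (½)*5776 + 1102) = 1/(-5 + 2888 + 1102) = 1/3985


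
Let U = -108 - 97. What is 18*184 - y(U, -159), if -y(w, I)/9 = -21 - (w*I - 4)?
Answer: -290196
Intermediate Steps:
U = -205
y(w, I) = 153 + 9*I*w (y(w, I) = -9*(-21 - (w*I - 4)) = -9*(-21 - (I*w - 4)) = -9*(-21 - (-4 + I*w)) = -9*(-21 + (4 - I*w)) = -9*(-17 - I*w) = 153 + 9*I*w)
18*184 - y(U, -159) = 18*184 - (153 + 9*(-159)*(-205)) = 3312 - (153 + 293355) = 3312 - 1*293508 = 3312 - 293508 = -290196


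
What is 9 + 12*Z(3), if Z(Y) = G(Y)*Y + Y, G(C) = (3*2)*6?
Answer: 1341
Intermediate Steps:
G(C) = 36 (G(C) = 6*6 = 36)
Z(Y) = 37*Y (Z(Y) = 36*Y + Y = 37*Y)
9 + 12*Z(3) = 9 + 12*(37*3) = 9 + 12*111 = 9 + 1332 = 1341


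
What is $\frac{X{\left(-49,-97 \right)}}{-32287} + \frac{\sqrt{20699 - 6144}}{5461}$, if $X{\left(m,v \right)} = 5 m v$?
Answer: $- \frac{23765}{32287} + \frac{\sqrt{14555}}{5461} \approx -0.71396$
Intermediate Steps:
$X{\left(m,v \right)} = 5 m v$
$\frac{X{\left(-49,-97 \right)}}{-32287} + \frac{\sqrt{20699 - 6144}}{5461} = \frac{5 \left(-49\right) \left(-97\right)}{-32287} + \frac{\sqrt{20699 - 6144}}{5461} = 23765 \left(- \frac{1}{32287}\right) + \sqrt{14555} \cdot \frac{1}{5461} = - \frac{23765}{32287} + \frac{\sqrt{14555}}{5461}$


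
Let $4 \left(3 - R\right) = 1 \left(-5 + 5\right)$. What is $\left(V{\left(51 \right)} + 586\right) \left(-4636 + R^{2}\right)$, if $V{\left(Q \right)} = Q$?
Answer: $-2947399$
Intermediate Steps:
$R = 3$ ($R = 3 - \frac{1 \left(-5 + 5\right)}{4} = 3 - \frac{1 \cdot 0}{4} = 3 - 0 = 3 + 0 = 3$)
$\left(V{\left(51 \right)} + 586\right) \left(-4636 + R^{2}\right) = \left(51 + 586\right) \left(-4636 + 3^{2}\right) = 637 \left(-4636 + 9\right) = 637 \left(-4627\right) = -2947399$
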